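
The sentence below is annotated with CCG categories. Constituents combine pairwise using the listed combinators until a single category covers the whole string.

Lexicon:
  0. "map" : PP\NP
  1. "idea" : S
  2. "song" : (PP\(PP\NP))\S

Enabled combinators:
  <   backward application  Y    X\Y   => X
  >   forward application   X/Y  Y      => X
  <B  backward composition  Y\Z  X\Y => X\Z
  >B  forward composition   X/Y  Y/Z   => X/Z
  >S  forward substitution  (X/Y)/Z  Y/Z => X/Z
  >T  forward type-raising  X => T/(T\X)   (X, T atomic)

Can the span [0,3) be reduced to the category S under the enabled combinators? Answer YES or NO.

PP\NP S (PP\(PP\NP))\S
CKY chart[0,3] = {N/(N\PP), NP/(NP\PP), PP, PP/(PP\PP), S/(S\PP)}; S ∉ chart

NO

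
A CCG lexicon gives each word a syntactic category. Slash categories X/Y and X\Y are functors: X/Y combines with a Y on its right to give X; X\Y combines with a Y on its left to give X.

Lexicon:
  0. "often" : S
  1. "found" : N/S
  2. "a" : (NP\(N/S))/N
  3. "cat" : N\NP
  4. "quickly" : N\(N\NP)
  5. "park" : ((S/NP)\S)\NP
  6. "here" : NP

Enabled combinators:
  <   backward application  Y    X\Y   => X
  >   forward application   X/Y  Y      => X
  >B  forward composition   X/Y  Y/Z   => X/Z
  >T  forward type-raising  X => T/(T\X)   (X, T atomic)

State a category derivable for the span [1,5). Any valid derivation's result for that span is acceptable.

[0,7] S   >
  [0,6] S/NP   <
    [0,1] "often" : S
    [1,6] (S/NP)\S   <
      [1,5] NP   <
        [1,2] "found" : N/S
        [2,5] NP\(N/S)   >
          [2,3] "a" : (NP\(N/S))/N
          [3,5] N   <
            [3,4] "cat" : N\NP
            [4,5] "quickly" : N\(N\NP)
      [5,6] "park" : ((S/NP)\S)\NP
  [6,7] "here" : NP

NP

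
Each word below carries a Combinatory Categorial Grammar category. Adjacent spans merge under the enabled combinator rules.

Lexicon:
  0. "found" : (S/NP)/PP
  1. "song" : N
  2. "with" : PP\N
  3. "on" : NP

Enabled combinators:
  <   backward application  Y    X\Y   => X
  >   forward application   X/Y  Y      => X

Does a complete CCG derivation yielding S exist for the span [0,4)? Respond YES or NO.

YES

[0,4] S   >
  [0,3] S/NP   >
    [0,1] "found" : (S/NP)/PP
    [1,3] PP   <
      [1,2] "song" : N
      [2,3] "with" : PP\N
  [3,4] "on" : NP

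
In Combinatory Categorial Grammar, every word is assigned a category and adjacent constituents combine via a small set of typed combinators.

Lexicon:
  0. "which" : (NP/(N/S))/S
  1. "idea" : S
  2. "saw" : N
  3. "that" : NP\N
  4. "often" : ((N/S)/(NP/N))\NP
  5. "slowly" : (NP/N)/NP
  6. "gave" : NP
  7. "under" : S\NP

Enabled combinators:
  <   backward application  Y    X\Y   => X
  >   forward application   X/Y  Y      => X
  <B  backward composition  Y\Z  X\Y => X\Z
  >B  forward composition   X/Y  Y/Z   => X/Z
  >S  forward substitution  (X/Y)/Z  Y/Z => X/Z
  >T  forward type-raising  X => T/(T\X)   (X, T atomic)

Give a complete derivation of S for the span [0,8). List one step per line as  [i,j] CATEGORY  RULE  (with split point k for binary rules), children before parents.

[0,8] S   <
  [0,7] NP   >
    [0,2] NP/(N/S)   >
      [0,1] "which" : (NP/(N/S))/S
      [1,2] "idea" : S
    [2,7] N/S   >
      [2,5] (N/S)/(NP/N)   <
        [2,4] NP   <
          [2,3] "saw" : N
          [3,4] "that" : NP\N
        [4,5] "often" : ((N/S)/(NP/N))\NP
      [5,7] NP/N   >
        [5,6] "slowly" : (NP/N)/NP
        [6,7] "gave" : NP
  [7,8] "under" : S\NP

[0,1] (NP/(N/S))/S  lex  "which"
[1,2] S  lex  "idea"
[0,2] NP/(N/S)  >  k=1
[2,3] N  lex  "saw"
[3,4] NP\N  lex  "that"
[2,4] NP  <  k=3
[4,5] ((N/S)/(NP/N))\NP  lex  "often"
[2,5] (N/S)/(NP/N)  <  k=4
[5,6] (NP/N)/NP  lex  "slowly"
[6,7] NP  lex  "gave"
[5,7] NP/N  >  k=6
[2,7] N/S  >  k=5
[0,7] NP  >  k=2
[7,8] S\NP  lex  "under"
[0,8] S  <  k=7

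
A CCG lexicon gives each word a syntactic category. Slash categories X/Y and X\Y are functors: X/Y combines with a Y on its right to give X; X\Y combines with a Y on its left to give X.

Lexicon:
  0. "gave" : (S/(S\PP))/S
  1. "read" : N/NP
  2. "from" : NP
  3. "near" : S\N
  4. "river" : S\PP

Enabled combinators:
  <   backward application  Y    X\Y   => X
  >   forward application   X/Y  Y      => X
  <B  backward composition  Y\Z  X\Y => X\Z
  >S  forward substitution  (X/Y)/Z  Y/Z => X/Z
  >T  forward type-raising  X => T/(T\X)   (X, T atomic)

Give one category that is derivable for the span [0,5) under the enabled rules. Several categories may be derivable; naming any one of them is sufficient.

S

[0,5] S   >
  [0,4] S/(S\PP)   >
    [0,1] "gave" : (S/(S\PP))/S
    [1,4] S   <
      [1,3] N   >
        [1,2] "read" : N/NP
        [2,3] "from" : NP
      [3,4] "near" : S\N
  [4,5] "river" : S\PP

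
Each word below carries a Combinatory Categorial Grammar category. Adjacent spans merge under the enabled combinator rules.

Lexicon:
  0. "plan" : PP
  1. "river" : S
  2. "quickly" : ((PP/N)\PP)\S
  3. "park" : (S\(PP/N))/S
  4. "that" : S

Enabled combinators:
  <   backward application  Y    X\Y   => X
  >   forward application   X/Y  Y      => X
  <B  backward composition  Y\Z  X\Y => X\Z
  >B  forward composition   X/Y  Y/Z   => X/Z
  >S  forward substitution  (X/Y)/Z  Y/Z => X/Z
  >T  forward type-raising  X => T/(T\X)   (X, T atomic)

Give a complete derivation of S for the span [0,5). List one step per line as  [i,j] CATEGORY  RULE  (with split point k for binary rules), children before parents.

[0,5] S   <
  [0,3] PP/N   <
    [0,1] "plan" : PP
    [1,3] (PP/N)\PP   <
      [1,2] "river" : S
      [2,3] "quickly" : ((PP/N)\PP)\S
  [3,5] S\(PP/N)   >
    [3,4] "park" : (S\(PP/N))/S
    [4,5] "that" : S

[0,1] PP  lex  "plan"
[1,2] S  lex  "river"
[2,3] ((PP/N)\PP)\S  lex  "quickly"
[1,3] (PP/N)\PP  <  k=2
[0,3] PP/N  <  k=1
[3,4] (S\(PP/N))/S  lex  "park"
[4,5] S  lex  "that"
[3,5] S\(PP/N)  >  k=4
[0,5] S  <  k=3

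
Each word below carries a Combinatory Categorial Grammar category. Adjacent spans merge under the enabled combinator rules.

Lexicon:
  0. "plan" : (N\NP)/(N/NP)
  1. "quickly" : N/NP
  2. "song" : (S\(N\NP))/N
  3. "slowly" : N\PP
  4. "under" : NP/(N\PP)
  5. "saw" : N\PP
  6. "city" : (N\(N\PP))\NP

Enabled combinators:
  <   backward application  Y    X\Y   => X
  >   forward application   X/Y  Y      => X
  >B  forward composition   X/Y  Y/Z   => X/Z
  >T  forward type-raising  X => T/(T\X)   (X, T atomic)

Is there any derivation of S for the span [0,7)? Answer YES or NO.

YES

[0,7] S   <
  [0,2] N\NP   >
    [0,1] "plan" : (N\NP)/(N/NP)
    [1,2] "quickly" : N/NP
  [2,7] S\(N\NP)   >
    [2,3] "song" : (S\(N\NP))/N
    [3,7] N   <
      [3,4] "slowly" : N\PP
      [4,7] N\(N\PP)   <
        [4,6] NP   >
          [4,5] "under" : NP/(N\PP)
          [5,6] "saw" : N\PP
        [6,7] "city" : (N\(N\PP))\NP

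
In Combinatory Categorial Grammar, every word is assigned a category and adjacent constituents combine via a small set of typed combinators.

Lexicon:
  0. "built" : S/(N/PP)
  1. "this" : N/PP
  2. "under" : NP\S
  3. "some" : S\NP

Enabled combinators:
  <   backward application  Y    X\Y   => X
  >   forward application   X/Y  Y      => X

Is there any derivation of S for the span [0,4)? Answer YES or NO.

YES

[0,4] S   <
  [0,3] NP   <
    [0,2] S   >
      [0,1] "built" : S/(N/PP)
      [1,2] "this" : N/PP
    [2,3] "under" : NP\S
  [3,4] "some" : S\NP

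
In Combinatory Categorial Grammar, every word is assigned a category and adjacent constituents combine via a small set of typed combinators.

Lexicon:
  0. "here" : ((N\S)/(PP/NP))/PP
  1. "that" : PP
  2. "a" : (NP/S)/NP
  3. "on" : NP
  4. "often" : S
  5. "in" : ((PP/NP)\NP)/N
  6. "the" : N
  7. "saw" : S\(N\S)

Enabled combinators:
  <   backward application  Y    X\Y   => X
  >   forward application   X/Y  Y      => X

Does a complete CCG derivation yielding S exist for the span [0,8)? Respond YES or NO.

[0,8] S   <
  [0,7] N\S   >
    [0,2] (N\S)/(PP/NP)   >
      [0,1] "here" : ((N\S)/(PP/NP))/PP
      [1,2] "that" : PP
    [2,7] PP/NP   <
      [2,5] NP   >
        [2,4] NP/S   >
          [2,3] "a" : (NP/S)/NP
          [3,4] "on" : NP
        [4,5] "often" : S
      [5,7] (PP/NP)\NP   >
        [5,6] "in" : ((PP/NP)\NP)/N
        [6,7] "the" : N
  [7,8] "saw" : S\(N\S)

YES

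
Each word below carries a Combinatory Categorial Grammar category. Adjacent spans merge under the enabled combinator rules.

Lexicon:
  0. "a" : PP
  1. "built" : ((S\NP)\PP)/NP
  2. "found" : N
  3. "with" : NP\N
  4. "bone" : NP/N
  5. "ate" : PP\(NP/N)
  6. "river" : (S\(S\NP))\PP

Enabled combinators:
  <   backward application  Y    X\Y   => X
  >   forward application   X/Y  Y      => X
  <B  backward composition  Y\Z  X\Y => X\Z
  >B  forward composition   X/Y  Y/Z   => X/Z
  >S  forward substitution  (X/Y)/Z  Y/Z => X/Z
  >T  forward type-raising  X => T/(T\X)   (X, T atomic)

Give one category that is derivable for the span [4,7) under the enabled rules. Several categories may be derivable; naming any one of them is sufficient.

[0,7] S   <
  [0,4] S\NP   <
    [0,1] "a" : PP
    [1,4] (S\NP)\PP   >
      [1,2] "built" : ((S\NP)\PP)/NP
      [2,4] NP   <
        [2,3] "found" : N
        [3,4] "with" : NP\N
  [4,7] S\(S\NP)   <
    [4,6] PP   <
      [4,5] "bone" : NP/N
      [5,6] "ate" : PP\(NP/N)
    [6,7] "river" : (S\(S\NP))\PP

S\(S\NP)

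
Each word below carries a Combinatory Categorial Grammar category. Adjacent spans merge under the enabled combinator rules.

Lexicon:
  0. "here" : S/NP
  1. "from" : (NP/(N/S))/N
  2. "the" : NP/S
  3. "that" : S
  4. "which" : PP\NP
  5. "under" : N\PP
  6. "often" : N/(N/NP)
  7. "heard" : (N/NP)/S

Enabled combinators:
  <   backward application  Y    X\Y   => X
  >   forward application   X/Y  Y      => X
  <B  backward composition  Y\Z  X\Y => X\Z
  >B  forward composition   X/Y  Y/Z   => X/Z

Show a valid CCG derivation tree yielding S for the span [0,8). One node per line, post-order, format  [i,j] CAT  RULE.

[0,1] S/NP  lex  "here"
[1,2] (NP/(N/S))/N  lex  "from"
[2,3] NP/S  lex  "the"
[3,4] S  lex  "that"
[2,4] NP  >  k=3
[4,5] PP\NP  lex  "which"
[2,5] PP  <  k=4
[5,6] N\PP  lex  "under"
[2,6] N  <  k=5
[1,6] NP/(N/S)  >  k=2
[6,7] N/(N/NP)  lex  "often"
[7,8] (N/NP)/S  lex  "heard"
[6,8] N/S  >B  k=7
[1,8] NP  >  k=6
[0,8] S  >  k=1

[0,8] S   >
  [0,1] "here" : S/NP
  [1,8] NP   >
    [1,6] NP/(N/S)   >
      [1,2] "from" : (NP/(N/S))/N
      [2,6] N   <
        [2,5] PP   <
          [2,4] NP   >
            [2,3] "the" : NP/S
            [3,4] "that" : S
          [4,5] "which" : PP\NP
        [5,6] "under" : N\PP
    [6,8] N/S   >B
      [6,7] "often" : N/(N/NP)
      [7,8] "heard" : (N/NP)/S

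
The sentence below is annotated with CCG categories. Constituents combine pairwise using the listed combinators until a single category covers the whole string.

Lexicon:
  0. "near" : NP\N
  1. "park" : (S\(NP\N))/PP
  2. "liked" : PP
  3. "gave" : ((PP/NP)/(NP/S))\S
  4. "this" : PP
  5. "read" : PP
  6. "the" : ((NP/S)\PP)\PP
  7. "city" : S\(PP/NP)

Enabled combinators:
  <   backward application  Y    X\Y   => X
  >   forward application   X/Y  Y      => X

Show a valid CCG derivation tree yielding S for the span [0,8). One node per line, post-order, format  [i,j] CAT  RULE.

[0,1] NP\N  lex  "near"
[1,2] (S\(NP\N))/PP  lex  "park"
[2,3] PP  lex  "liked"
[1,3] S\(NP\N)  >  k=2
[0,3] S  <  k=1
[3,4] ((PP/NP)/(NP/S))\S  lex  "gave"
[0,4] (PP/NP)/(NP/S)  <  k=3
[4,5] PP  lex  "this"
[5,6] PP  lex  "read"
[6,7] ((NP/S)\PP)\PP  lex  "the"
[5,7] (NP/S)\PP  <  k=6
[4,7] NP/S  <  k=5
[0,7] PP/NP  >  k=4
[7,8] S\(PP/NP)  lex  "city"
[0,8] S  <  k=7

[0,8] S   <
  [0,7] PP/NP   >
    [0,4] (PP/NP)/(NP/S)   <
      [0,3] S   <
        [0,1] "near" : NP\N
        [1,3] S\(NP\N)   >
          [1,2] "park" : (S\(NP\N))/PP
          [2,3] "liked" : PP
      [3,4] "gave" : ((PP/NP)/(NP/S))\S
    [4,7] NP/S   <
      [4,5] "this" : PP
      [5,7] (NP/S)\PP   <
        [5,6] "read" : PP
        [6,7] "the" : ((NP/S)\PP)\PP
  [7,8] "city" : S\(PP/NP)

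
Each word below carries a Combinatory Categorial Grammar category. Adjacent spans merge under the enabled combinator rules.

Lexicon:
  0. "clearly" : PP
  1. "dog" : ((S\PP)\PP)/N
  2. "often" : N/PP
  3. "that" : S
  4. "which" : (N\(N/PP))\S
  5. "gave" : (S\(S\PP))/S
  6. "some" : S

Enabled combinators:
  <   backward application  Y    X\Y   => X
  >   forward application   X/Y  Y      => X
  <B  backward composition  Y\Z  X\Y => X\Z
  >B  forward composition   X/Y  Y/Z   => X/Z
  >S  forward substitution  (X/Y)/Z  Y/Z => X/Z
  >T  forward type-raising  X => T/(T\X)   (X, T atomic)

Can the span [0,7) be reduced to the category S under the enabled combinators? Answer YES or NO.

YES

[0,7] S   <
  [0,5] S\PP   <
    [0,1] "clearly" : PP
    [1,5] (S\PP)\PP   >
      [1,2] "dog" : ((S\PP)\PP)/N
      [2,5] N   <
        [2,3] "often" : N/PP
        [3,5] N\(N/PP)   <
          [3,4] "that" : S
          [4,5] "which" : (N\(N/PP))\S
  [5,7] S\(S\PP)   >
    [5,6] "gave" : (S\(S\PP))/S
    [6,7] "some" : S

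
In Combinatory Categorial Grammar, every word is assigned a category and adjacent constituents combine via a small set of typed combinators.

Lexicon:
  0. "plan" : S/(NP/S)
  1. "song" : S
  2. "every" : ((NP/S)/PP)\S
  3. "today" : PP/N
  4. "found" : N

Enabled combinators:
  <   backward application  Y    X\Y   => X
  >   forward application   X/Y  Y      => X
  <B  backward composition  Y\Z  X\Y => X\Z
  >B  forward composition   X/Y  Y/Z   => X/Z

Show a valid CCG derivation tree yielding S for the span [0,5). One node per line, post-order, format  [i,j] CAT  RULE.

[0,5] S   >
  [0,1] "plan" : S/(NP/S)
  [1,5] NP/S   >
    [1,3] (NP/S)/PP   <
      [1,2] "song" : S
      [2,3] "every" : ((NP/S)/PP)\S
    [3,5] PP   >
      [3,4] "today" : PP/N
      [4,5] "found" : N

[0,1] S/(NP/S)  lex  "plan"
[1,2] S  lex  "song"
[2,3] ((NP/S)/PP)\S  lex  "every"
[1,3] (NP/S)/PP  <  k=2
[3,4] PP/N  lex  "today"
[4,5] N  lex  "found"
[3,5] PP  >  k=4
[1,5] NP/S  >  k=3
[0,5] S  >  k=1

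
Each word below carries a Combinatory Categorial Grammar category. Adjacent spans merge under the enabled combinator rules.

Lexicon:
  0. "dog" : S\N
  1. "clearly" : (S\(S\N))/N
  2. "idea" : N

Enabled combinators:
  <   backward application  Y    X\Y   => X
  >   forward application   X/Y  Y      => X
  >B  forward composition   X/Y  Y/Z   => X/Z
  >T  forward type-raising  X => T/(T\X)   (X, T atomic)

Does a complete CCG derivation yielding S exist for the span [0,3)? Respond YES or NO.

YES

[0,3] S   <
  [0,1] "dog" : S\N
  [1,3] S\(S\N)   >
    [1,2] "clearly" : (S\(S\N))/N
    [2,3] "idea" : N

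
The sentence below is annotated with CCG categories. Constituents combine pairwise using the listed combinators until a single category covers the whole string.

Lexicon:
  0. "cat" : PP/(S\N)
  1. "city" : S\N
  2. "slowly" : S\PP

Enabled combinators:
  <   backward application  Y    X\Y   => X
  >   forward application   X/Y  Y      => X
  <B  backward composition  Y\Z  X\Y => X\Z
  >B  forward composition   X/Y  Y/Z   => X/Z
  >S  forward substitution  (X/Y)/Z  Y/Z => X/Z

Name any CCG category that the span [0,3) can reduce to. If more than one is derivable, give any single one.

[0,3] S   <
  [0,2] PP   >
    [0,1] "cat" : PP/(S\N)
    [1,2] "city" : S\N
  [2,3] "slowly" : S\PP

S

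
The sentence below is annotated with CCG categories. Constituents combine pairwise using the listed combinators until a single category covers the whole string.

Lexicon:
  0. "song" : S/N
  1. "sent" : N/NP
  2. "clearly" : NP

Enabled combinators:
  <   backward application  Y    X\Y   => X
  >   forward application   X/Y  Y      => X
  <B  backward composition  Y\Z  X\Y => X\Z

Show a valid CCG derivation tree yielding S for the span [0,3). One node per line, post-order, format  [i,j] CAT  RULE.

[0,3] S   >
  [0,1] "song" : S/N
  [1,3] N   >
    [1,2] "sent" : N/NP
    [2,3] "clearly" : NP

[0,1] S/N  lex  "song"
[1,2] N/NP  lex  "sent"
[2,3] NP  lex  "clearly"
[1,3] N  >  k=2
[0,3] S  >  k=1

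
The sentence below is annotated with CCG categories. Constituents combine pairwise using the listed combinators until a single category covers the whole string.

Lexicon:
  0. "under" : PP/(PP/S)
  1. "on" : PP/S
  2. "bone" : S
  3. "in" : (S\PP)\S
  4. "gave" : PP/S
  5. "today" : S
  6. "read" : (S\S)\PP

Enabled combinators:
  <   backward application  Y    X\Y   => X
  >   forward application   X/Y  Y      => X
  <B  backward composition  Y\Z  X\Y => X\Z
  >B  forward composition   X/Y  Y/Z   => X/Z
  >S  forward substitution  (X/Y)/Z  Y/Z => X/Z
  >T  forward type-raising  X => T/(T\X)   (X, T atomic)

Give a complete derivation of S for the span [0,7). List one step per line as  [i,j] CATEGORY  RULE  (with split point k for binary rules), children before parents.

[0,1] PP/(PP/S)  lex  "under"
[1,2] PP/S  lex  "on"
[0,2] PP  >  k=1
[2,3] S  lex  "bone"
[3,4] (S\PP)\S  lex  "in"
[2,4] S\PP  <  k=3
[4,5] PP/S  lex  "gave"
[5,6] S  lex  "today"
[4,6] PP  >  k=5
[6,7] (S\S)\PP  lex  "read"
[4,7] S\S  <  k=6
[2,7] S\PP  <B  k=4
[0,7] S  <  k=2

[0,7] S   <
  [0,2] PP   >
    [0,1] "under" : PP/(PP/S)
    [1,2] "on" : PP/S
  [2,7] S\PP   <B
    [2,4] S\PP   <
      [2,3] "bone" : S
      [3,4] "in" : (S\PP)\S
    [4,7] S\S   <
      [4,6] PP   >
        [4,5] "gave" : PP/S
        [5,6] "today" : S
      [6,7] "read" : (S\S)\PP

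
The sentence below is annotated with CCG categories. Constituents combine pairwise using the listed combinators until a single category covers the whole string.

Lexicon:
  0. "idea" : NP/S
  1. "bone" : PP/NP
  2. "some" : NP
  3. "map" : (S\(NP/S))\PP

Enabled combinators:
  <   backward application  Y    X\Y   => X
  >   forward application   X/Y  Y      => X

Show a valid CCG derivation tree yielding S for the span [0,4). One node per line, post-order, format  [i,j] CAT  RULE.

[0,1] NP/S  lex  "idea"
[1,2] PP/NP  lex  "bone"
[2,3] NP  lex  "some"
[1,3] PP  >  k=2
[3,4] (S\(NP/S))\PP  lex  "map"
[1,4] S\(NP/S)  <  k=3
[0,4] S  <  k=1

[0,4] S   <
  [0,1] "idea" : NP/S
  [1,4] S\(NP/S)   <
    [1,3] PP   >
      [1,2] "bone" : PP/NP
      [2,3] "some" : NP
    [3,4] "map" : (S\(NP/S))\PP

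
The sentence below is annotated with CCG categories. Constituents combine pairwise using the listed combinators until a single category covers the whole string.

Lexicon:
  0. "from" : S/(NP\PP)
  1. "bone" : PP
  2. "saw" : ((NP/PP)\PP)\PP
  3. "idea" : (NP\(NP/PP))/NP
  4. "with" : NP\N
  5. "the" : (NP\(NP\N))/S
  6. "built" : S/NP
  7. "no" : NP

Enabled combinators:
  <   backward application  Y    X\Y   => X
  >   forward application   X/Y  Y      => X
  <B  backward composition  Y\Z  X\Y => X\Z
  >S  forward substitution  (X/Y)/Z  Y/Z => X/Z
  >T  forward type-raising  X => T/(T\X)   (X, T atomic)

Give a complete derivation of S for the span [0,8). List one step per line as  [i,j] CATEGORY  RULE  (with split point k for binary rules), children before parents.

[0,8] S   >
  [0,1] "from" : S/(NP\PP)
  [1,8] NP\PP   <B
    [1,3] (NP/PP)\PP   <
      [1,2] "bone" : PP
      [2,3] "saw" : ((NP/PP)\PP)\PP
    [3,8] NP\(NP/PP)   >
      [3,4] "idea" : (NP\(NP/PP))/NP
      [4,8] NP   <
        [4,5] "with" : NP\N
        [5,8] NP\(NP\N)   >
          [5,6] "the" : (NP\(NP\N))/S
          [6,8] S   >
            [6,7] "built" : S/NP
            [7,8] "no" : NP

[0,1] S/(NP\PP)  lex  "from"
[1,2] PP  lex  "bone"
[2,3] ((NP/PP)\PP)\PP  lex  "saw"
[1,3] (NP/PP)\PP  <  k=2
[3,4] (NP\(NP/PP))/NP  lex  "idea"
[4,5] NP\N  lex  "with"
[5,6] (NP\(NP\N))/S  lex  "the"
[6,7] S/NP  lex  "built"
[7,8] NP  lex  "no"
[6,8] S  >  k=7
[5,8] NP\(NP\N)  >  k=6
[4,8] NP  <  k=5
[3,8] NP\(NP/PP)  >  k=4
[1,8] NP\PP  <B  k=3
[0,8] S  >  k=1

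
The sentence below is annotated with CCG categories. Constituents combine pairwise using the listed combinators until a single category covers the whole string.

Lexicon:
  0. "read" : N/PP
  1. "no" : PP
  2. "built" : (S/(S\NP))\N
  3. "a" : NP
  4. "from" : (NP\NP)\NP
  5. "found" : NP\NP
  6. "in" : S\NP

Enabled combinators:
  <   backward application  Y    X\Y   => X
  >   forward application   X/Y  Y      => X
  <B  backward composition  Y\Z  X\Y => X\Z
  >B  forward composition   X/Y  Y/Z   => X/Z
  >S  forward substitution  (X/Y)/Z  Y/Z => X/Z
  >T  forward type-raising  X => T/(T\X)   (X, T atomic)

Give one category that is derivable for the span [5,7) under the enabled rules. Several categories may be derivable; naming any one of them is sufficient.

S\NP

[0,7] S   >
  [0,3] S/(S\NP)   <
    [0,2] N   >
      [0,1] "read" : N/PP
      [1,2] "no" : PP
    [2,3] "built" : (S/(S\NP))\N
  [3,7] S\NP   <B
    [3,5] NP\NP   <
      [3,4] "a" : NP
      [4,5] "from" : (NP\NP)\NP
    [5,7] S\NP   <B
      [5,6] "found" : NP\NP
      [6,7] "in" : S\NP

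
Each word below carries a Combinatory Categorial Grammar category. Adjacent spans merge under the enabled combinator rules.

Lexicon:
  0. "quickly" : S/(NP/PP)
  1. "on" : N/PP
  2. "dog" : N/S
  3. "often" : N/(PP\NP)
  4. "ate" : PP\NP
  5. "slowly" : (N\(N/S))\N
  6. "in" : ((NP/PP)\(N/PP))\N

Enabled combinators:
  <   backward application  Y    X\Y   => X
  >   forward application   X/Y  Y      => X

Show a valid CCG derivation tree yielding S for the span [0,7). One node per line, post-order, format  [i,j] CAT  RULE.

[0,7] S   >
  [0,1] "quickly" : S/(NP/PP)
  [1,7] NP/PP   <
    [1,2] "on" : N/PP
    [2,7] (NP/PP)\(N/PP)   <
      [2,6] N   <
        [2,3] "dog" : N/S
        [3,6] N\(N/S)   <
          [3,5] N   >
            [3,4] "often" : N/(PP\NP)
            [4,5] "ate" : PP\NP
          [5,6] "slowly" : (N\(N/S))\N
      [6,7] "in" : ((NP/PP)\(N/PP))\N

[0,1] S/(NP/PP)  lex  "quickly"
[1,2] N/PP  lex  "on"
[2,3] N/S  lex  "dog"
[3,4] N/(PP\NP)  lex  "often"
[4,5] PP\NP  lex  "ate"
[3,5] N  >  k=4
[5,6] (N\(N/S))\N  lex  "slowly"
[3,6] N\(N/S)  <  k=5
[2,6] N  <  k=3
[6,7] ((NP/PP)\(N/PP))\N  lex  "in"
[2,7] (NP/PP)\(N/PP)  <  k=6
[1,7] NP/PP  <  k=2
[0,7] S  >  k=1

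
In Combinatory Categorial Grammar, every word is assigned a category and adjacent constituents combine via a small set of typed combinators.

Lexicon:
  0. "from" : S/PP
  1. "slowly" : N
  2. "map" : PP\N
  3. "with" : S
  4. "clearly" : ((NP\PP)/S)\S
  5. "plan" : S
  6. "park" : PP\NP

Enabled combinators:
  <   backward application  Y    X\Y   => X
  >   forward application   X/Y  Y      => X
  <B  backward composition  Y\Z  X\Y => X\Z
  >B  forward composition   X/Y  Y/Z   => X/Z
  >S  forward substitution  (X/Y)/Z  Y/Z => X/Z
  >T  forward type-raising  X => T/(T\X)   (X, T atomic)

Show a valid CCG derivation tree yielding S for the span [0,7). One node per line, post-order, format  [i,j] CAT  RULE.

[0,7] S   >
  [0,1] "from" : S/PP
  [1,7] PP   <
    [1,6] NP   <
      [1,3] PP   <
        [1,2] "slowly" : N
        [2,3] "map" : PP\N
      [3,6] NP\PP   >
        [3,5] (NP\PP)/S   <
          [3,4] "with" : S
          [4,5] "clearly" : ((NP\PP)/S)\S
        [5,6] "plan" : S
    [6,7] "park" : PP\NP

[0,1] S/PP  lex  "from"
[1,2] N  lex  "slowly"
[2,3] PP\N  lex  "map"
[1,3] PP  <  k=2
[3,4] S  lex  "with"
[4,5] ((NP\PP)/S)\S  lex  "clearly"
[3,5] (NP\PP)/S  <  k=4
[5,6] S  lex  "plan"
[3,6] NP\PP  >  k=5
[1,6] NP  <  k=3
[6,7] PP\NP  lex  "park"
[1,7] PP  <  k=6
[0,7] S  >  k=1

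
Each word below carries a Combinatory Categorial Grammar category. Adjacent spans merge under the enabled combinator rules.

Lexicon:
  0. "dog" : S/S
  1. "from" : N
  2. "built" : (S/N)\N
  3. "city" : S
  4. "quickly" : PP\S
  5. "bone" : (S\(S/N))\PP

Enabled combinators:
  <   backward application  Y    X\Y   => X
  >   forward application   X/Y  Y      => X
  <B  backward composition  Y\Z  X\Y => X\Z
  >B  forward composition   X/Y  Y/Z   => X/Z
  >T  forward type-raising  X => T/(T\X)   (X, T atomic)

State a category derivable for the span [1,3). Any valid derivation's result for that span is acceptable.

[0,6] S   <
  [0,3] S/N   >B
    [0,1] "dog" : S/S
    [1,3] S/N   <
      [1,2] "from" : N
      [2,3] "built" : (S/N)\N
  [3,6] S\(S/N)   <
    [3,5] PP   >
      [3,4] PP/(PP\S)   >T
        [3,4] "city" : S
      [4,5] "quickly" : PP\S
    [5,6] "bone" : (S\(S/N))\PP

S/N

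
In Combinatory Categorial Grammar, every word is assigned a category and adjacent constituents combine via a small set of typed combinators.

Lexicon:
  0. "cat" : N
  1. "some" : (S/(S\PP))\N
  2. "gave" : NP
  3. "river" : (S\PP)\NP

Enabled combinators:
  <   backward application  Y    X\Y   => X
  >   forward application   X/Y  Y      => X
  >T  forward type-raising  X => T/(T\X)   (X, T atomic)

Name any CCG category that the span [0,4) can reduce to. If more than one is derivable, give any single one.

[0,4] S   >
  [0,2] S/(S\PP)   <
    [0,1] "cat" : N
    [1,2] "some" : (S/(S\PP))\N
  [2,4] S\PP   <
    [2,3] "gave" : NP
    [3,4] "river" : (S\PP)\NP

S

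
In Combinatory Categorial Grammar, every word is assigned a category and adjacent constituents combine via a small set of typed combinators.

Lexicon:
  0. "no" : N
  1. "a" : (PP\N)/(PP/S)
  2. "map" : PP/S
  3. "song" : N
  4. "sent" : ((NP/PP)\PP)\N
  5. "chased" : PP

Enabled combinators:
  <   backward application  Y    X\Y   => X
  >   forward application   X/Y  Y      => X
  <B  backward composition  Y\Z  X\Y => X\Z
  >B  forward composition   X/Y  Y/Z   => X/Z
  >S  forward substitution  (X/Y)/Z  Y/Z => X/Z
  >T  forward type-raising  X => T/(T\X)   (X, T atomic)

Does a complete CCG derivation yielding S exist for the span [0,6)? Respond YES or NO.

N (PP\N)/(PP/S) PP/S N ((NP/PP)\PP)\N PP
CKY chart[0,6] = {N/(N\NP), NP, NP/(NP\NP), NP/(PP\PP), PP/(PP\NP), S/(S\NP)}; S ∉ chart

NO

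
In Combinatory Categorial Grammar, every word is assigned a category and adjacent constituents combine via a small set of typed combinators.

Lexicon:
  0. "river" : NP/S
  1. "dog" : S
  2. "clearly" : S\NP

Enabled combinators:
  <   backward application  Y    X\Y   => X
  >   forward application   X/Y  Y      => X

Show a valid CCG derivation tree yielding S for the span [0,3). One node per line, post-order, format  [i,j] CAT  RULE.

[0,1] NP/S  lex  "river"
[1,2] S  lex  "dog"
[0,2] NP  >  k=1
[2,3] S\NP  lex  "clearly"
[0,3] S  <  k=2

[0,3] S   <
  [0,2] NP   >
    [0,1] "river" : NP/S
    [1,2] "dog" : S
  [2,3] "clearly" : S\NP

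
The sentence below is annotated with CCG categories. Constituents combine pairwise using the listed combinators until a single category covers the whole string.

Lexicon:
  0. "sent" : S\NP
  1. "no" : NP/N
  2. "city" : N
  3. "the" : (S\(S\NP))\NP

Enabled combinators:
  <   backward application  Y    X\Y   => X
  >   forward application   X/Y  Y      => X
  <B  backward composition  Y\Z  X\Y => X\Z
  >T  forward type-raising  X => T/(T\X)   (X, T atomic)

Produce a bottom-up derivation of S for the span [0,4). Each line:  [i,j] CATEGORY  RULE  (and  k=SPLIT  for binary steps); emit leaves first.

[0,1] S\NP  lex  "sent"
[1,2] NP/N  lex  "no"
[2,3] N  lex  "city"
[1,3] NP  >  k=2
[3,4] (S\(S\NP))\NP  lex  "the"
[1,4] S\(S\NP)  <  k=3
[0,4] S  <  k=1

[0,4] S   <
  [0,1] "sent" : S\NP
  [1,4] S\(S\NP)   <
    [1,3] NP   >
      [1,2] "no" : NP/N
      [2,3] "city" : N
    [3,4] "the" : (S\(S\NP))\NP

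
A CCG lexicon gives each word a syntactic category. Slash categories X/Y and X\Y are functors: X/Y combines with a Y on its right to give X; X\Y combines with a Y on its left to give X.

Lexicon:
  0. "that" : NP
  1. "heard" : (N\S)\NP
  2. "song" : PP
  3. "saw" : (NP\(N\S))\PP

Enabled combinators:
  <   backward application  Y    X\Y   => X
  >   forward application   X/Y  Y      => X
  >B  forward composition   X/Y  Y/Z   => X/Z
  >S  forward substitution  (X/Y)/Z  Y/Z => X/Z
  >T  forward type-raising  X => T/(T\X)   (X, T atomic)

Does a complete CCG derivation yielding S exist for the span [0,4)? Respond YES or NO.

NP (N\S)\NP PP (NP\(N\S))\PP
CKY chart[0,4] = {N/(N\NP), NP, NP/(NP\NP), PP/(PP\NP), S/(S\NP)}; S ∉ chart

NO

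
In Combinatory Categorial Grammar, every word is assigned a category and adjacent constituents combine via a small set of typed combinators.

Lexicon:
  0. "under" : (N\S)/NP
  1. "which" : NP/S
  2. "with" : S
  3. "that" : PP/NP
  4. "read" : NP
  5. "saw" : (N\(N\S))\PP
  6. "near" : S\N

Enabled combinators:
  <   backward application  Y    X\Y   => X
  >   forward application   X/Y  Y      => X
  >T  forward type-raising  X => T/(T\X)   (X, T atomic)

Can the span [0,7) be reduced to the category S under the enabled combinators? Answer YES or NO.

[0,7] S   <
  [0,6] N   <
    [0,3] N\S   >
      [0,1] "under" : (N\S)/NP
      [1,3] NP   >
        [1,2] "which" : NP/S
        [2,3] "with" : S
    [3,6] N\(N\S)   <
      [3,5] PP   >
        [3,4] "that" : PP/NP
        [4,5] "read" : NP
      [5,6] "saw" : (N\(N\S))\PP
  [6,7] "near" : S\N

YES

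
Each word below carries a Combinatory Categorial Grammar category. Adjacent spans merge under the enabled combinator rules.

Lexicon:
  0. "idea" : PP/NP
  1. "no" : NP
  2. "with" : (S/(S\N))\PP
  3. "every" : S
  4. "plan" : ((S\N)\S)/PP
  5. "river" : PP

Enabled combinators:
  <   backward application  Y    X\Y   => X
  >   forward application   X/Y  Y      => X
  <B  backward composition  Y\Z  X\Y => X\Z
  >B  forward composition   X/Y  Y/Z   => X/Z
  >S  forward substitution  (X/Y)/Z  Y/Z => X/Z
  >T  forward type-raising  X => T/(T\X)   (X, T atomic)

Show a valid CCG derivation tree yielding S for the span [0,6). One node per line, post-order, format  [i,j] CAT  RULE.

[0,1] PP/NP  lex  "idea"
[1,2] NP  lex  "no"
[0,2] PP  >  k=1
[2,3] (S/(S\N))\PP  lex  "with"
[0,3] S/(S\N)  <  k=2
[3,4] S  lex  "every"
[4,5] ((S\N)\S)/PP  lex  "plan"
[5,6] PP  lex  "river"
[4,6] (S\N)\S  >  k=5
[3,6] S\N  <  k=4
[0,6] S  >  k=3

[0,6] S   >
  [0,3] S/(S\N)   <
    [0,2] PP   >
      [0,1] "idea" : PP/NP
      [1,2] "no" : NP
    [2,3] "with" : (S/(S\N))\PP
  [3,6] S\N   <
    [3,4] "every" : S
    [4,6] (S\N)\S   >
      [4,5] "plan" : ((S\N)\S)/PP
      [5,6] "river" : PP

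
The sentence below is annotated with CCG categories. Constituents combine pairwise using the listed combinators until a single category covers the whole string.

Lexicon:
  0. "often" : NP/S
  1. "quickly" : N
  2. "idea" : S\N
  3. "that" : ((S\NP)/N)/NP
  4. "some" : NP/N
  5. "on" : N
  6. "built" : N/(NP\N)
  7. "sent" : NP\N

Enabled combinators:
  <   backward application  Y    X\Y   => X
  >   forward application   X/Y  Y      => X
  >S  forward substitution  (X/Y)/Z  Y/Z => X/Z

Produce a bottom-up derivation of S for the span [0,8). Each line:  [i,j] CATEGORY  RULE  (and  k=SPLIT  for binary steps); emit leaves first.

[0,1] NP/S  lex  "often"
[1,2] N  lex  "quickly"
[2,3] S\N  lex  "idea"
[1,3] S  <  k=2
[0,3] NP  >  k=1
[3,4] ((S\NP)/N)/NP  lex  "that"
[4,5] NP/N  lex  "some"
[5,6] N  lex  "on"
[4,6] NP  >  k=5
[3,6] (S\NP)/N  >  k=4
[6,7] N/(NP\N)  lex  "built"
[7,8] NP\N  lex  "sent"
[6,8] N  >  k=7
[3,8] S\NP  >  k=6
[0,8] S  <  k=3

[0,8] S   <
  [0,3] NP   >
    [0,1] "often" : NP/S
    [1,3] S   <
      [1,2] "quickly" : N
      [2,3] "idea" : S\N
  [3,8] S\NP   >
    [3,6] (S\NP)/N   >
      [3,4] "that" : ((S\NP)/N)/NP
      [4,6] NP   >
        [4,5] "some" : NP/N
        [5,6] "on" : N
    [6,8] N   >
      [6,7] "built" : N/(NP\N)
      [7,8] "sent" : NP\N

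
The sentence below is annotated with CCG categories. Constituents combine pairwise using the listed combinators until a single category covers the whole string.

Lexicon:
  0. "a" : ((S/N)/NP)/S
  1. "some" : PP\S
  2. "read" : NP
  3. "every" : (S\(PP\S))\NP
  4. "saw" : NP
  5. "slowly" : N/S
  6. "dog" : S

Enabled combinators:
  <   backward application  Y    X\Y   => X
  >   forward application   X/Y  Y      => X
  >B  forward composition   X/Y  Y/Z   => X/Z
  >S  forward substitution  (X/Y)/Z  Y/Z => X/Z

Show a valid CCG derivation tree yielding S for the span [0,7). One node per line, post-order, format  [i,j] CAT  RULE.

[0,7] S   >
  [0,5] S/N   >
    [0,4] (S/N)/NP   >
      [0,1] "a" : ((S/N)/NP)/S
      [1,4] S   <
        [1,2] "some" : PP\S
        [2,4] S\(PP\S)   <
          [2,3] "read" : NP
          [3,4] "every" : (S\(PP\S))\NP
    [4,5] "saw" : NP
  [5,7] N   >
    [5,6] "slowly" : N/S
    [6,7] "dog" : S

[0,1] ((S/N)/NP)/S  lex  "a"
[1,2] PP\S  lex  "some"
[2,3] NP  lex  "read"
[3,4] (S\(PP\S))\NP  lex  "every"
[2,4] S\(PP\S)  <  k=3
[1,4] S  <  k=2
[0,4] (S/N)/NP  >  k=1
[4,5] NP  lex  "saw"
[0,5] S/N  >  k=4
[5,6] N/S  lex  "slowly"
[6,7] S  lex  "dog"
[5,7] N  >  k=6
[0,7] S  >  k=5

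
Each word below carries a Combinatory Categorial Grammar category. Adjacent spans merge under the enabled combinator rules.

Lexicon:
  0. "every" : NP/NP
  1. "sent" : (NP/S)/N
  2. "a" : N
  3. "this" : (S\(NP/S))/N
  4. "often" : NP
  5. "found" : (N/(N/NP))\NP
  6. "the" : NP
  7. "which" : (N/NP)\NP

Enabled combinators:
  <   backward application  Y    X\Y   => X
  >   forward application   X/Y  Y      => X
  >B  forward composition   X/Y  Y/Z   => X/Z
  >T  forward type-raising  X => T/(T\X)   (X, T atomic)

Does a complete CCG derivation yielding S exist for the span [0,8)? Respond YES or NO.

YES

[0,8] S   <
  [0,3] NP/S   >B
    [0,1] "every" : NP/NP
    [1,3] NP/S   >
      [1,2] "sent" : (NP/S)/N
      [2,3] "a" : N
  [3,8] S\(NP/S)   >
    [3,4] "this" : (S\(NP/S))/N
    [4,8] N   >
      [4,6] N/(N/NP)   <
        [4,5] "often" : NP
        [5,6] "found" : (N/(N/NP))\NP
      [6,8] N/NP   <
        [6,7] "the" : NP
        [7,8] "which" : (N/NP)\NP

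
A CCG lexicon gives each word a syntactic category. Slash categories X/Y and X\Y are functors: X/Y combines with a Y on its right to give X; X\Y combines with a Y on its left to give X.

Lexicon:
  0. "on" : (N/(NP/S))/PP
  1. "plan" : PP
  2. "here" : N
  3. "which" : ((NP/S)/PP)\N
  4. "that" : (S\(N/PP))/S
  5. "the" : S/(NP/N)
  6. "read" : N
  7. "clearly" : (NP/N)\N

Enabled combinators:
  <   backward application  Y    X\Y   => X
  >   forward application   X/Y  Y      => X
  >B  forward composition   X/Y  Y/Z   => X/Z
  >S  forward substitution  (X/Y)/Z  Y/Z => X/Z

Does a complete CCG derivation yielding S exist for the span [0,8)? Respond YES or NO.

YES

[0,8] S   <
  [0,4] N/PP   >B
    [0,2] N/(NP/S)   >
      [0,1] "on" : (N/(NP/S))/PP
      [1,2] "plan" : PP
    [2,4] (NP/S)/PP   <
      [2,3] "here" : N
      [3,4] "which" : ((NP/S)/PP)\N
  [4,8] S\(N/PP)   >
    [4,5] "that" : (S\(N/PP))/S
    [5,8] S   >
      [5,6] "the" : S/(NP/N)
      [6,8] NP/N   <
        [6,7] "read" : N
        [7,8] "clearly" : (NP/N)\N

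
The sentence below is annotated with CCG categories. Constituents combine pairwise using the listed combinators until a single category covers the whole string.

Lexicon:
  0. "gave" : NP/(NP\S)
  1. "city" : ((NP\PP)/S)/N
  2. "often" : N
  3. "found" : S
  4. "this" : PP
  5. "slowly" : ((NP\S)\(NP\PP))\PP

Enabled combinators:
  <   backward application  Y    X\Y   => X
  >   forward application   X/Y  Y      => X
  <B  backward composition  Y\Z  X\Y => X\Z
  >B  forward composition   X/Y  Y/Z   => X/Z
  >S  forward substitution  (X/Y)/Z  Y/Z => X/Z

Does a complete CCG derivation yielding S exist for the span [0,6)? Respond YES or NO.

NP/(NP\S) ((NP\PP)/S)/N N S PP ((NP\S)\(NP\PP))\PP
CKY chart[0,6] = {NP}; S ∉ chart

NO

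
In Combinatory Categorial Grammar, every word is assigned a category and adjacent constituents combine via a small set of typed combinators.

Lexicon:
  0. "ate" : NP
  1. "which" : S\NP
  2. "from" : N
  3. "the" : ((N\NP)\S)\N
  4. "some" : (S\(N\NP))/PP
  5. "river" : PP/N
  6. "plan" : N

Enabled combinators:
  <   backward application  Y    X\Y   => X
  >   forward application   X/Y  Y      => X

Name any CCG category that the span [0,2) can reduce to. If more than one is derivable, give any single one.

S

[0,7] S   <
  [0,4] N\NP   <
    [0,2] S   <
      [0,1] "ate" : NP
      [1,2] "which" : S\NP
    [2,4] (N\NP)\S   <
      [2,3] "from" : N
      [3,4] "the" : ((N\NP)\S)\N
  [4,7] S\(N\NP)   >
    [4,5] "some" : (S\(N\NP))/PP
    [5,7] PP   >
      [5,6] "river" : PP/N
      [6,7] "plan" : N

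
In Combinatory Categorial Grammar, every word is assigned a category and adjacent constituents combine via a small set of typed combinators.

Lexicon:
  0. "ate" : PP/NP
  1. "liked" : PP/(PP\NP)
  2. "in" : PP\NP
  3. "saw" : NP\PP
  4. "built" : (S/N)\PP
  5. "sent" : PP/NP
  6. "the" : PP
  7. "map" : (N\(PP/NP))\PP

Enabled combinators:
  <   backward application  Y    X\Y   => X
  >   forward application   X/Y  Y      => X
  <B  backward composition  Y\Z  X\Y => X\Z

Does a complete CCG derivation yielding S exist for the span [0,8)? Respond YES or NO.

YES

[0,8] S   >
  [0,5] S/N   <
    [0,4] PP   >
      [0,1] "ate" : PP/NP
      [1,4] NP   <
        [1,3] PP   >
          [1,2] "liked" : PP/(PP\NP)
          [2,3] "in" : PP\NP
        [3,4] "saw" : NP\PP
    [4,5] "built" : (S/N)\PP
  [5,8] N   <
    [5,6] "sent" : PP/NP
    [6,8] N\(PP/NP)   <
      [6,7] "the" : PP
      [7,8] "map" : (N\(PP/NP))\PP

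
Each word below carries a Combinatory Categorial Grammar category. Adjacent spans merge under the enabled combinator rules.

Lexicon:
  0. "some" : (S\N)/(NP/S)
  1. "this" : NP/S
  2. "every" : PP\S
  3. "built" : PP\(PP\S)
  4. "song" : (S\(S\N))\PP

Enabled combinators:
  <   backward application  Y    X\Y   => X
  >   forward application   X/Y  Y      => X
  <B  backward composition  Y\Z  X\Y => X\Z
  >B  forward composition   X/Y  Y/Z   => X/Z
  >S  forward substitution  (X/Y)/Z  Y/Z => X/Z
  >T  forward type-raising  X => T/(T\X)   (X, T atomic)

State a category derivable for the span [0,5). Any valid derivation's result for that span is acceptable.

[0,5] S   <
  [0,2] S\N   >
    [0,1] "some" : (S\N)/(NP/S)
    [1,2] "this" : NP/S
  [2,5] S\(S\N)   <
    [2,4] PP   <
      [2,3] "every" : PP\S
      [3,4] "built" : PP\(PP\S)
    [4,5] "song" : (S\(S\N))\PP

S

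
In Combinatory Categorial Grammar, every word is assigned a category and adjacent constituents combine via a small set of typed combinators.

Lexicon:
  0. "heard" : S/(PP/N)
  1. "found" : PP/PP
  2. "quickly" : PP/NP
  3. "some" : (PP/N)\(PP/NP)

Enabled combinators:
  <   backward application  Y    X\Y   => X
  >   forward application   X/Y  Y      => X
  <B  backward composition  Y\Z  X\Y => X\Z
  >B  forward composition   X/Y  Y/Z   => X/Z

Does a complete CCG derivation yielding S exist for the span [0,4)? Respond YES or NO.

[0,4] S   >
  [0,1] "heard" : S/(PP/N)
  [1,4] PP/N   >B
    [1,2] "found" : PP/PP
    [2,4] PP/N   <
      [2,3] "quickly" : PP/NP
      [3,4] "some" : (PP/N)\(PP/NP)

YES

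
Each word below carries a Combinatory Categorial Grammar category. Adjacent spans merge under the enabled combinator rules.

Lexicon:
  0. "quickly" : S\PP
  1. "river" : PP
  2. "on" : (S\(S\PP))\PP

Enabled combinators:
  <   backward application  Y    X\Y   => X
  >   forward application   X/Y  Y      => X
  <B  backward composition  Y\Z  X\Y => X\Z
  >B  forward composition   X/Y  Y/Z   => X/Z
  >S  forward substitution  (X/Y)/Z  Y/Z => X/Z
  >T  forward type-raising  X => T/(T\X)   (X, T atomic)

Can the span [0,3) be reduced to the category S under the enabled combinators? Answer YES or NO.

YES

[0,3] S   <
  [0,1] "quickly" : S\PP
  [1,3] S\(S\PP)   <
    [1,2] "river" : PP
    [2,3] "on" : (S\(S\PP))\PP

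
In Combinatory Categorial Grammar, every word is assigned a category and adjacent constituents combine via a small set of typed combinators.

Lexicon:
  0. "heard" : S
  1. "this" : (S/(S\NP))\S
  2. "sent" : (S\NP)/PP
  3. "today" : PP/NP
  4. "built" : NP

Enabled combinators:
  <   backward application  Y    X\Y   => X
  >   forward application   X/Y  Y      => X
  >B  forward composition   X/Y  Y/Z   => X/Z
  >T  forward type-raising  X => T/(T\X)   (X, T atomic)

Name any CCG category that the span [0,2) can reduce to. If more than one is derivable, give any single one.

S/(S\NP)

[0,5] S   >
  [0,2] S/(S\NP)   <
    [0,1] "heard" : S
    [1,2] "this" : (S/(S\NP))\S
  [2,5] S\NP   >
    [2,3] "sent" : (S\NP)/PP
    [3,5] PP   >
      [3,4] "today" : PP/NP
      [4,5] "built" : NP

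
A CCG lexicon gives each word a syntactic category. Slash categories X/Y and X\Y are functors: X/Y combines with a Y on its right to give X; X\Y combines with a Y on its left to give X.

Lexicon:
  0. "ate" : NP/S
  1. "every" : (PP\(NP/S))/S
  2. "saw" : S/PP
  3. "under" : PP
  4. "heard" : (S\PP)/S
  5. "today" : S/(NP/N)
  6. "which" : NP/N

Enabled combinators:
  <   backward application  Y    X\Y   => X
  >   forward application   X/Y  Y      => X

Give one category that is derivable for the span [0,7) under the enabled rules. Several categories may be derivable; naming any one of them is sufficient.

[0,7] S   <
  [0,4] PP   <
    [0,1] "ate" : NP/S
    [1,4] PP\(NP/S)   >
      [1,2] "every" : (PP\(NP/S))/S
      [2,4] S   >
        [2,3] "saw" : S/PP
        [3,4] "under" : PP
  [4,7] S\PP   >
    [4,5] "heard" : (S\PP)/S
    [5,7] S   >
      [5,6] "today" : S/(NP/N)
      [6,7] "which" : NP/N

S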